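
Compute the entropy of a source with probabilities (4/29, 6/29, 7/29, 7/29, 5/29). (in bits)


H = -sum(p_i * log2(p_i)). Terms: -(4/29)*log2(4/29) = 0.394204; -(6/29)*log2(6/29) = 0.470280; -(7/29)*log2(7/29) = 0.494979; -(7/29)*log2(7/29) = 0.494979; -(5/29)*log2(5/29) = 0.437251. H = 0.394204 + 0.470280 + 0.494979 + 0.494979 + 0.437251 = 2.2917

2.2917 bits


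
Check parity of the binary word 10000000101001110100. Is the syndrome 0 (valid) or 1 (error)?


Syndrome = XOR of all bits = 1 XOR 0 XOR 0 XOR 0 XOR 0 XOR 0 XOR 0 XOR 0 XOR 1 XOR 0 XOR 1 XOR 0 XOR 0 XOR 1 XOR 1 XOR 1 XOR 0 XOR 1 XOR 0 XOR 0 = 1

1


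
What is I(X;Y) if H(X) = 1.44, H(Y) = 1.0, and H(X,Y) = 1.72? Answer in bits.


I(X;Y) = H(X) + H(Y) - H(X,Y) = 1.44 + 1.0 - 1.72 = 0.72

0.72 bits


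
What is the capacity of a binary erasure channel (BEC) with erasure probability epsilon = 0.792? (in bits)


C = 1 - epsilon = 1 - 0.792 = 0.208

0.208 bits


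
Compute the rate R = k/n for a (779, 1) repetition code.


Rate = k/n = 1/779

1/779


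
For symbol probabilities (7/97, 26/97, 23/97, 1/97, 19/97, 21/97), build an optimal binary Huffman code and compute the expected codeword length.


Huffman construction (repeatedly merge the two least-probable nodes; each merge adds 1 bit to every symbol beneath it): 1/97 + 7/97 = 8/97; 8/97 + 19/97 = 27/97; 21/97 + 23/97 = 44/97; 26/97 + 27/97 = 53/97; 44/97 + 53/97 = 1. Resulting codeword lengths (in the order the probabilities were given): (4, 2, 2, 4, 3, 2). L_avg = sum(p_i * l_i) = 7/97*4 + 26/97*2 + 23/97*2 + 1/97*4 + 19/97*3 + 21/97*2 = 229/97 = 2.3608

2.3608 bits


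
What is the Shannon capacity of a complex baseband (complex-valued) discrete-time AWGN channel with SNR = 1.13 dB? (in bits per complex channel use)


SNR_linear = 10^(1.13/10) = 1.2972; C = log2(1 + SNR_linear) = log2(1 + 1.2972) = 1.1999

1.1999 bits/channel use


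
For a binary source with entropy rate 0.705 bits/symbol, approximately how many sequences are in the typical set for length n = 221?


log2|A_typical| = nH = 221 * 0.705 = 155.805, so |A_typical| ~ 2^155.805 = 7.980e+46

7.980e+46


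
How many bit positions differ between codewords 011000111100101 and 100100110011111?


Count differing positions: ^ ^ ^ ^ . . . . ^ ^ ^ ^ . ^ . = 9 differences

9


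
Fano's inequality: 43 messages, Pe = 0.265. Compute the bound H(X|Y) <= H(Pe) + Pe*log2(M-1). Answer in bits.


H(Pe) = -Pe*log2(Pe) - (1-Pe)*log2(1-Pe) = -0.265*log2(0.265) - 0.735*log2(0.735) = 0.507723 + 0.326475 = 0.8342. Pe*log2(M-1) = 0.265*log2(42) = 1.428964. Bound = H(Pe) + Pe*log2(M-1) = 0.507723 + 0.326475 + 1.428964 = 2.2632

2.2632 bits


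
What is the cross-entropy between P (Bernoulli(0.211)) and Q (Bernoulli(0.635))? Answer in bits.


H(P,Q) = -p*log2(q) - (1-p)*log2(1-q). -0.211*log2(0.635) = 0.138241; -0.789*log2(0.365) = 1.147231. H(P,Q) = 0.138241 + 1.147231 = 1.2855

1.2855 bits


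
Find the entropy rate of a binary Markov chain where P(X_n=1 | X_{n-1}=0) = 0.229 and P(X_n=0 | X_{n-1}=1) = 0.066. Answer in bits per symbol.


Stationary distribution: pi_0 = p10/(p01+p10) = 0.2237, pi_1 = 0.7763. Entropy rate H' = pi_0*H(p01) + pi_1*H(p10) = 0.2237*0.7763 + 0.7763*0.3508 = 0.446

0.446 bits/symbol


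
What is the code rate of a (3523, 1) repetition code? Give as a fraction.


Rate = k/n = 1/3523

1/3523


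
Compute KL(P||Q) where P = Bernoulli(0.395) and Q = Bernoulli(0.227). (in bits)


KL = p*log2(p/q) + (1-p)*log2((1-p)/(1-q)) = 0.395*log2(0.395/0.227) + 0.605*log2(0.605/0.773) = 0.1018

0.1018 bits


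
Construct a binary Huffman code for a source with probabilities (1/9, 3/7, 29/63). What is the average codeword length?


Huffman construction (repeatedly merge the two least-probable nodes; each merge adds 1 bit to every symbol beneath it): 1/9 + 3/7 = 34/63; 29/63 + 34/63 = 1. Resulting codeword lengths (in the order the probabilities were given): (2, 2, 1). L_avg = sum(p_i * l_i) = 1/9*2 + 3/7*2 + 29/63*1 = 97/63 = 1.5397

1.5397 bits


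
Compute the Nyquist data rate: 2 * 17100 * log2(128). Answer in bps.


Rate = 2 * B * log2(M) = 2 * 17100 * 7.0 = 239400.0

239400.0 bps


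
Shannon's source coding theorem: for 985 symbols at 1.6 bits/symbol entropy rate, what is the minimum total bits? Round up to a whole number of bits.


Minimum bits >= n * H = 985 * 1.6 = 1576.0, rounded up to a whole number of bits = 1576

1576 bits


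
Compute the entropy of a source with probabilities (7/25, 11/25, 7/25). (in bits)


H = -sum(p_i * log2(p_i)). Terms: -(7/25)*log2(7/25) = 0.514220; -(11/25)*log2(11/25) = 0.521147; -(7/25)*log2(7/25) = 0.514220. H = 0.514220 + 0.521147 + 0.514220 = 1.5496

1.5496 bits


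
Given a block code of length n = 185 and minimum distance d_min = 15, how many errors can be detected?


Detection capability = d_min - 1 = 15 - 1 = 14

14 errors


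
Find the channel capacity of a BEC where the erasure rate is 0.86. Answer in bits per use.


C = 1 - epsilon = 1 - 0.86 = 0.14

0.14 bits


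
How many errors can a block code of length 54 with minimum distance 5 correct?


Correction capability = floor((d-1)/2) = floor((5-1)/2) = 2

2 errors


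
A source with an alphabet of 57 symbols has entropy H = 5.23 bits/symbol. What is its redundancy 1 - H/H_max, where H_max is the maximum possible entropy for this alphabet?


H_max = log2(K) = log2(57) = 5.8329 bits/symbol. Redundancy = 1 - H/H_max = 1 - 5.23/5.8329 = 1 - 0.8966 = 0.1034

0.1034


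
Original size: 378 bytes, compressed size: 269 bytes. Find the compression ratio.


Ratio = original / compressed = 378 / 269 = 1.4052

1.4052


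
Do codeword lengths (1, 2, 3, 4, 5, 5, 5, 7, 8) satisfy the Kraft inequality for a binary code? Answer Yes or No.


Kraft sum = sum(2^(-l_i)) = 1.043, need <= 1. Result: violated (a binary prefix-free code with these lengths cannot exist)

No


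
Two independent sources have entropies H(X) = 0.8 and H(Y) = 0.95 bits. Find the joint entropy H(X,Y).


For independent variables, H(X,Y) = H(X) + H(Y) = 0.8 + 0.95 = 1.75

1.75 bits


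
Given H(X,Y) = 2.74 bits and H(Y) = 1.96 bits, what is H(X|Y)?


H(X|Y) = H(X,Y) - H(Y) = 2.74 - 1.96 = 0.78

0.78 bits


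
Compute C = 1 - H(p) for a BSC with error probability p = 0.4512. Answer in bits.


H(p) = -p*log2(p) - (1-p)*log2(1-p) = -0.4512*log2(0.4512) - 0.5488*log2(0.5488) = 0.518050 + 0.475067 = 0.9931. C = 1 - H(p) = 1 - 0.9931 = 0.0069

0.0069 bits


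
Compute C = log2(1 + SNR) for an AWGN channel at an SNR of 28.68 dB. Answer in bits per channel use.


SNR_linear = 10^(28.68/10) = 737.9042; C = log2(1 + SNR_linear) = log2(1 + 737.9042) = 9.5292

9.5292 bits/channel use


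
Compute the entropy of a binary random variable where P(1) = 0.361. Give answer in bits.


H = -p*log2(p) - (1-p)*log2(1-p). -0.361*log2(0.361) = 0.530644; -0.639*log2(0.639) = 0.412866. H = 0.530644 + 0.412866 = 0.9435

0.9435 bits


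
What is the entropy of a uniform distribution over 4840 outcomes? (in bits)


H = log2(n) = log2(4840) = 12.2408

12.2408 bits


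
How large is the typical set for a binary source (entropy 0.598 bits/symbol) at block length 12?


log2|A_typical| = nH = 12 * 0.598 = 7.176, so |A_typical| ~ 2^7.176 = 1.446e+02

1.446e+02


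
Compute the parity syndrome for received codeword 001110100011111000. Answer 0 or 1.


Syndrome = XOR of all bits = 0 XOR 0 XOR 1 XOR 1 XOR 1 XOR 0 XOR 1 XOR 0 XOR 0 XOR 0 XOR 1 XOR 1 XOR 1 XOR 1 XOR 1 XOR 0 XOR 0 XOR 0 = 1

1


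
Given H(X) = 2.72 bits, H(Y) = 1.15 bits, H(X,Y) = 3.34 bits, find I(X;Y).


I(X;Y) = H(X) + H(Y) - H(X,Y) = 2.72 + 1.15 - 3.34 = 0.53

0.53 bits


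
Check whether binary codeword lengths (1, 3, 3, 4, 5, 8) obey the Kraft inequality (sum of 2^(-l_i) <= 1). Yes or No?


Kraft sum = sum(2^(-l_i)) = 0.8477, need <= 1. Result: satisfied (a binary prefix-free code with these lengths exists)

Yes


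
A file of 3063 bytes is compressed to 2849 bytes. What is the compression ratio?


Ratio = original / compressed = 3063 / 2849 = 1.0751

1.0751


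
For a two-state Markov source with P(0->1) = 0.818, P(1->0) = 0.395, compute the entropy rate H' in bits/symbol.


Stationary distribution: pi_0 = p10/(p01+p10) = 0.3256, pi_1 = 0.6744. Entropy rate H' = pi_0*H(p01) + pi_1*H(p10) = 0.3256*0.6844 + 0.6744*0.968 = 0.8756

0.8756 bits/symbol


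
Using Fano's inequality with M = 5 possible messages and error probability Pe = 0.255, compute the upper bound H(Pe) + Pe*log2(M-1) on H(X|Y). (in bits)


H(Pe) = -Pe*log2(Pe) - (1-Pe)*log2(1-Pe) = -0.255*log2(0.255) - 0.745*log2(0.745) = 0.502715 + 0.316392 = 0.8191. Pe*log2(M-1) = 0.255*log2(4) = 0.510000. Bound = H(Pe) + Pe*log2(M-1) = 0.502715 + 0.316392 + 0.510000 = 1.3291

1.3291 bits


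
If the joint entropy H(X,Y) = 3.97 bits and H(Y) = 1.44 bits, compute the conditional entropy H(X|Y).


H(X|Y) = H(X,Y) - H(Y) = 3.97 - 1.44 = 2.53

2.53 bits


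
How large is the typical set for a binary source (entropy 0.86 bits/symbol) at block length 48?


log2|A_typical| = nH = 48 * 0.86 = 41.28, so |A_typical| ~ 2^41.28 = 2.670e+12

2.670e+12


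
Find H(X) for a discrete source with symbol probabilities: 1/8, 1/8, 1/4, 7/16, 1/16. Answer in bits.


H = -sum(p_i * log2(p_i)). Terms: -(1/8)*log2(1/8) = 0.375000; -(1/8)*log2(1/8) = 0.375000; -(1/4)*log2(1/4) = 0.500000; -(7/16)*log2(7/16) = 0.521782; -(1/16)*log2(1/16) = 0.250000. H = 0.375000 + 0.375000 + 0.500000 + 0.521782 + 0.250000 = 2.0218

2.0218 bits


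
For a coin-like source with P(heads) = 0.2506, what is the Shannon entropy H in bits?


H = -p*log2(p) - (1-p)*log2(1-p). -0.2506*log2(0.2506) = 0.500333; -0.7494*log2(0.7494) = 0.311894. H = 0.500333 + 0.311894 = 0.8122

0.8122 bits


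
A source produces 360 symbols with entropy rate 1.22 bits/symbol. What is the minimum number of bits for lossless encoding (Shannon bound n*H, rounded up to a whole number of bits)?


Minimum bits >= n * H = 360 * 1.22 = 439.2, rounded up to a whole number of bits = 440

440 bits


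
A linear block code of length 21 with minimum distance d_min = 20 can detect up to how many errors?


Detection capability = d_min - 1 = 20 - 1 = 19

19 errors


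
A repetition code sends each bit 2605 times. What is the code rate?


Rate = k/n = 1/2605

1/2605


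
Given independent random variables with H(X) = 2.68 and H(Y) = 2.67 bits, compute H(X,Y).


For independent variables, H(X,Y) = H(X) + H(Y) = 2.68 + 2.67 = 5.35

5.35 bits


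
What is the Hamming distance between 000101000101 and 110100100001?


Count differing positions: ^ ^ . . . ^ ^ . . ^ . . = 5 differences

5


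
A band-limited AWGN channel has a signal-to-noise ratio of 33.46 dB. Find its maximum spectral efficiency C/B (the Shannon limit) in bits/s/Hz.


SNR_linear = 10^(33.46/10) = 2218.1964; C/B = log2(1 + SNR_linear) = log2(1 + 2218.1964) = 11.1158

11.1158 bits/s/Hz


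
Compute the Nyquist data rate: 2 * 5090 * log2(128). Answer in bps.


Rate = 2 * B * log2(M) = 2 * 5090 * 7.0 = 71260.0

71260.0 bps


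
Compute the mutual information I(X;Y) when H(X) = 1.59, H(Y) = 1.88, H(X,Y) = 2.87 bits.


I(X;Y) = H(X) + H(Y) - H(X,Y) = 1.59 + 1.88 - 2.87 = 0.6

0.6 bits


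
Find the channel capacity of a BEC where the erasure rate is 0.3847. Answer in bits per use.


C = 1 - epsilon = 1 - 0.3847 = 0.6153

0.6153 bits


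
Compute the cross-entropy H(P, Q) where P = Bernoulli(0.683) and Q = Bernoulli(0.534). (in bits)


H(P,Q) = -p*log2(q) - (1-p)*log2(1-q). -0.683*log2(0.534) = 0.618175; -0.317*log2(0.466) = 0.349207. H(P,Q) = 0.618175 + 0.349207 = 0.9674

0.9674 bits


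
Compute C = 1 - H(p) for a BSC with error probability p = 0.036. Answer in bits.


H(p) = -p*log2(p) - (1-p)*log2(1-p) = -0.036*log2(0.036) - 0.964*log2(0.964) = 0.172651 + 0.050991 = 0.2236. C = 1 - H(p) = 1 - 0.2236 = 0.7764

0.7764 bits


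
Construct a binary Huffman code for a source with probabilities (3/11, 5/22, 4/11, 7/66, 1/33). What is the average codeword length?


Huffman construction (repeatedly merge the two least-probable nodes; each merge adds 1 bit to every symbol beneath it): 1/33 + 7/66 = 3/22; 3/22 + 5/22 = 4/11; 3/11 + 4/11 = 7/11; 4/11 + 7/11 = 1. Resulting codeword lengths (in the order the probabilities were given): (2, 2, 2, 3, 3). L_avg = sum(p_i * l_i) = 3/11*2 + 5/22*2 + 4/11*2 + 7/66*3 + 1/33*3 = 47/22 = 2.1364

2.1364 bits


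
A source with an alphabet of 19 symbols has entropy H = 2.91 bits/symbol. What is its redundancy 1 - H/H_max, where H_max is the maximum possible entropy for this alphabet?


H_max = log2(K) = log2(19) = 4.2479 bits/symbol. Redundancy = 1 - H/H_max = 1 - 2.91/4.2479 = 1 - 0.685 = 0.315

0.315


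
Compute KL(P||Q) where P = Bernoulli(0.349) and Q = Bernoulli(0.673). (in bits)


KL = p*log2(p/q) + (1-p)*log2((1-p)/(1-q)) = 0.349*log2(0.349/0.673) + 0.651*log2(0.651/0.327) = 0.316

0.316 bits


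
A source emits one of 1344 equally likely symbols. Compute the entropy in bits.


H = log2(n) = log2(1344) = 10.3923

10.3923 bits


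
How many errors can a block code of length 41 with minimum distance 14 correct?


Correction capability = floor((d-1)/2) = floor((14-1)/2) = 6

6 errors


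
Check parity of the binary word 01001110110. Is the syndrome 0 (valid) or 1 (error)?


Syndrome = XOR of all bits = 0 XOR 1 XOR 0 XOR 0 XOR 1 XOR 1 XOR 1 XOR 0 XOR 1 XOR 1 XOR 0 = 0

0


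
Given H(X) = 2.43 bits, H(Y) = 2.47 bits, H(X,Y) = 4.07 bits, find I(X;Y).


I(X;Y) = H(X) + H(Y) - H(X,Y) = 2.43 + 2.47 - 4.07 = 0.83

0.83 bits


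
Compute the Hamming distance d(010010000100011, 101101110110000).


Count differing positions: ^ ^ ^ ^ ^ ^ ^ ^ . . ^ . . ^ ^ = 11 differences

11


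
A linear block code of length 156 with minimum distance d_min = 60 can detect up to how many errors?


Detection capability = d_min - 1 = 60 - 1 = 59

59 errors


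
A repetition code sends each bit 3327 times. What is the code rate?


Rate = k/n = 1/3327

1/3327


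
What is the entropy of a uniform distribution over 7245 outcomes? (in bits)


H = log2(n) = log2(7245) = 12.8228

12.8228 bits


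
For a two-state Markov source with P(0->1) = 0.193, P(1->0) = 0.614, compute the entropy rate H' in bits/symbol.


Stationary distribution: pi_0 = p10/(p01+p10) = 0.7608, pi_1 = 0.2392. Entropy rate H' = pi_0*H(p01) + pi_1*H(p10) = 0.7608*0.7077 + 0.2392*0.9622 = 0.7686

0.7686 bits/symbol


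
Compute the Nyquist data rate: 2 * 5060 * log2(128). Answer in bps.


Rate = 2 * B * log2(M) = 2 * 5060 * 7.0 = 70840.0

70840.0 bps


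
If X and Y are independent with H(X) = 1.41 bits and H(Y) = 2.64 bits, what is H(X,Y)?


For independent variables, H(X,Y) = H(X) + H(Y) = 1.41 + 2.64 = 4.05

4.05 bits


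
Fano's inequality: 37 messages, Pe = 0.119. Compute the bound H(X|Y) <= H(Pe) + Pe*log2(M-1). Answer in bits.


H(Pe) = -Pe*log2(Pe) - (1-Pe)*log2(1-Pe) = -0.119*log2(0.119) - 0.881*log2(0.881) = 0.365445 + 0.161035 = 0.5265. Pe*log2(M-1) = 0.119*log2(36) = 0.615221. Bound = H(Pe) + Pe*log2(M-1) = 0.365445 + 0.161035 + 0.615221 = 1.1417

1.1417 bits


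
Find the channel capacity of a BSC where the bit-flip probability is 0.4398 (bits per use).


H(p) = -p*log2(p) - (1-p)*log2(1-p) = -0.4398*log2(0.4398) - 0.5602*log2(0.5602) = 0.521198 + 0.468319 = 0.9895. C = 1 - H(p) = 1 - 0.9895 = 0.0105

0.0105 bits


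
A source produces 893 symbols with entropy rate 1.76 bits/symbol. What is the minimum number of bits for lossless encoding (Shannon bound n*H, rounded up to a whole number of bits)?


Minimum bits >= n * H = 893 * 1.76 = 1571.68, rounded up to a whole number of bits = 1572

1572 bits


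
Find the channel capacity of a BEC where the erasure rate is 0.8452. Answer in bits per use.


C = 1 - epsilon = 1 - 0.8452 = 0.1548

0.1548 bits


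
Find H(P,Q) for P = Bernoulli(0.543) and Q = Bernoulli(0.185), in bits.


H(P,Q) = -p*log2(q) - (1-p)*log2(1-q). -0.543*log2(0.185) = 1.321881; -0.457*log2(0.815) = 0.134874. H(P,Q) = 1.321881 + 0.134874 = 1.4568

1.4568 bits


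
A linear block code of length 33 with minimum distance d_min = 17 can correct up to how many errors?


Correction capability = floor((d-1)/2) = floor((17-1)/2) = 8

8 errors


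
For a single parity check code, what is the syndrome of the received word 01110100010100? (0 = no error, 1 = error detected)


Syndrome = XOR of all bits = 0 XOR 1 XOR 1 XOR 1 XOR 0 XOR 1 XOR 0 XOR 0 XOR 0 XOR 1 XOR 0 XOR 1 XOR 0 XOR 0 = 0

0


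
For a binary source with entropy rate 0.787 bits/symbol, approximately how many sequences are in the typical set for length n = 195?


log2|A_typical| = nH = 195 * 0.787 = 153.465, so |A_typical| ~ 2^153.465 = 1.576e+46

1.576e+46


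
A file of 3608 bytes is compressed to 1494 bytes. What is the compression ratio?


Ratio = original / compressed = 3608 / 1494 = 2.415

2.415


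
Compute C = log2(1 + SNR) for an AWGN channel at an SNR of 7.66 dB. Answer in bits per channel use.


SNR_linear = 10^(7.66/10) = 5.8345; C = log2(1 + SNR_linear) = log2(1 + 5.8345) = 2.7728

2.7728 bits/channel use


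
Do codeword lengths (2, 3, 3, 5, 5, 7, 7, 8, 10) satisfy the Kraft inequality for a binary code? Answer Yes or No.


Kraft sum = sum(2^(-l_i)) = 0.583, need <= 1. Result: satisfied (a binary prefix-free code with these lengths exists)

Yes


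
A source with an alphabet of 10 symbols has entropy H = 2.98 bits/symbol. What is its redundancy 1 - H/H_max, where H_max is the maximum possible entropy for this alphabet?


H_max = log2(K) = log2(10) = 3.3219 bits/symbol. Redundancy = 1 - H/H_max = 1 - 2.98/3.3219 = 1 - 0.8971 = 0.1029

0.1029


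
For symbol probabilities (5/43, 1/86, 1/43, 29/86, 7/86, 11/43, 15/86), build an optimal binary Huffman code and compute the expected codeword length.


Huffman construction (repeatedly merge the two least-probable nodes; each merge adds 1 bit to every symbol beneath it): 1/86 + 1/43 = 3/86; 3/86 + 7/86 = 5/43; 5/43 + 5/43 = 10/43; 15/86 + 10/43 = 35/86; 11/43 + 29/86 = 51/86; 35/86 + 51/86 = 1. Resulting codeword lengths (in the order the probabilities were given): (3, 5, 5, 2, 4, 2, 2). L_avg = sum(p_i * l_i) = 5/43*3 + 1/86*5 + 1/43*5 + 29/86*2 + 7/86*4 + 11/43*2 + 15/86*2 = 205/86 = 2.3837

2.3837 bits


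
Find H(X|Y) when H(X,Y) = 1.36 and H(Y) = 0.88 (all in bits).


H(X|Y) = H(X,Y) - H(Y) = 1.36 - 0.88 = 0.48

0.48 bits


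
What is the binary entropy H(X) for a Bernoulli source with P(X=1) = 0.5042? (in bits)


H = -p*log2(p) - (1-p)*log2(1-p). -0.5042*log2(0.5042) = 0.498115; -0.4958*log2(0.4958) = 0.501834. H = 0.498115 + 0.501834 = 0.9999

0.9999 bits


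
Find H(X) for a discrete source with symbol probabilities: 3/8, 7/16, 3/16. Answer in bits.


H = -sum(p_i * log2(p_i)). Terms: -(3/8)*log2(3/8) = 0.530639; -(7/16)*log2(7/16) = 0.521782; -(3/16)*log2(3/16) = 0.452820. H = 0.530639 + 0.521782 + 0.452820 = 1.5052

1.5052 bits


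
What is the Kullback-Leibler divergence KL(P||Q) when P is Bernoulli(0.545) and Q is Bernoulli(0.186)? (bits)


KL = p*log2(p/q) + (1-p)*log2((1-p)/(1-q)) = 0.545*log2(0.545/0.186) + 0.455*log2(0.455/0.814) = 0.4635

0.4635 bits


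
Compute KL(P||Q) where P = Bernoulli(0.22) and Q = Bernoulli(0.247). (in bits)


KL = p*log2(p/q) + (1-p)*log2((1-p)/(1-q)) = 0.22*log2(0.22/0.247) + 0.78*log2(0.78/0.753) = 0.0029

0.0029 bits


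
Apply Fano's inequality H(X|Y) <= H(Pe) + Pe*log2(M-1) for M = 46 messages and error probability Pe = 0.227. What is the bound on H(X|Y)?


H(Pe) = -Pe*log2(Pe) - (1-Pe)*log2(1-Pe) = -0.227*log2(0.227) - 0.773*log2(0.773) = 0.485607 + 0.287138 = 0.7727. Pe*log2(M-1) = 0.227*log2(45) = 1.246651. Bound = H(Pe) + Pe*log2(M-1) = 0.485607 + 0.287138 + 1.246651 = 2.0194

2.0194 bits


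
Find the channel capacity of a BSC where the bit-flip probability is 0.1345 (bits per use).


H(p) = -p*log2(p) - (1-p)*log2(1-p) = -0.1345*log2(0.1345) - 0.8655*log2(0.8655) = 0.389286 + 0.180365 = 0.5697. C = 1 - H(p) = 1 - 0.5697 = 0.4303

0.4303 bits


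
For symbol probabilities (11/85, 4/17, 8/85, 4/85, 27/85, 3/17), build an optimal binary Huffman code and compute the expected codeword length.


Huffman construction (repeatedly merge the two least-probable nodes; each merge adds 1 bit to every symbol beneath it): 4/85 + 8/85 = 12/85; 11/85 + 12/85 = 23/85; 3/17 + 4/17 = 7/17; 23/85 + 27/85 = 10/17; 7/17 + 10/17 = 1. Resulting codeword lengths (in the order the probabilities were given): (3, 2, 4, 4, 2, 2). L_avg = sum(p_i * l_i) = 11/85*3 + 4/17*2 + 8/85*4 + 4/85*4 + 27/85*2 + 3/17*2 = 41/17 = 2.4118

2.4118 bits


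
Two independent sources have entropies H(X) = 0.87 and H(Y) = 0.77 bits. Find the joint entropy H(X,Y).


For independent variables, H(X,Y) = H(X) + H(Y) = 0.87 + 0.77 = 1.64

1.64 bits


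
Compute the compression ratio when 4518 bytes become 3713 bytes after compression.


Ratio = original / compressed = 4518 / 3713 = 1.2168

1.2168


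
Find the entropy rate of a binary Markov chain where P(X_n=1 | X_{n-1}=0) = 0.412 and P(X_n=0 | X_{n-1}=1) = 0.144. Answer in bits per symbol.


Stationary distribution: pi_0 = p10/(p01+p10) = 0.259, pi_1 = 0.741. Entropy rate H' = pi_0*H(p01) + pi_1*H(p10) = 0.259*0.9775 + 0.741*0.5946 = 0.6938

0.6938 bits/symbol


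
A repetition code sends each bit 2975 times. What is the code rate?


Rate = k/n = 1/2975

1/2975


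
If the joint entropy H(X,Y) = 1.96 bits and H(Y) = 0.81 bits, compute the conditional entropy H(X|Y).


H(X|Y) = H(X,Y) - H(Y) = 1.96 - 0.81 = 1.15

1.15 bits


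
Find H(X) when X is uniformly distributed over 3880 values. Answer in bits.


H = log2(n) = log2(3880) = 11.9218

11.9218 bits


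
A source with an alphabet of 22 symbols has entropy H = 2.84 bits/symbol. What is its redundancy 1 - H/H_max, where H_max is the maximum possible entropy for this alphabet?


H_max = log2(K) = log2(22) = 4.4594 bits/symbol. Redundancy = 1 - H/H_max = 1 - 2.84/4.4594 = 1 - 0.6369 = 0.3631

0.3631


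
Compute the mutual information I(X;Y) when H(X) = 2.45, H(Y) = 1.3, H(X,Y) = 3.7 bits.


I(X;Y) = H(X) + H(Y) - H(X,Y) = 2.45 + 1.3 - 3.7 = 0.05

0.05 bits


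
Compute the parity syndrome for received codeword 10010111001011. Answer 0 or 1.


Syndrome = XOR of all bits = 1 XOR 0 XOR 0 XOR 1 XOR 0 XOR 1 XOR 1 XOR 1 XOR 0 XOR 0 XOR 1 XOR 0 XOR 1 XOR 1 = 0

0


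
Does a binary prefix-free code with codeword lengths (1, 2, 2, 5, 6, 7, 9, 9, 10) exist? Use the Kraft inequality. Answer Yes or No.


Kraft sum = sum(2^(-l_i)) = 1.0596, need <= 1. Result: violated (a binary prefix-free code with these lengths cannot exist)

No


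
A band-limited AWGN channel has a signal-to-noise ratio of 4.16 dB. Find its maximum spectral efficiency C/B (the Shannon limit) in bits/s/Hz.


SNR_linear = 10^(4.16/10) = 2.6062; C/B = log2(1 + SNR_linear) = log2(1 + 2.6062) = 1.8505

1.8505 bits/s/Hz


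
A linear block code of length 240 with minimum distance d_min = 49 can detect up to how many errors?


Detection capability = d_min - 1 = 49 - 1 = 48

48 errors


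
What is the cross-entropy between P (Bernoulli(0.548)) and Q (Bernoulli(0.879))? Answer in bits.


H(P,Q) = -p*log2(q) - (1-p)*log2(1-q). -0.548*log2(0.879) = 0.101964; -0.452*log2(0.121) = 1.377208. H(P,Q) = 0.101964 + 1.377208 = 1.4792

1.4792 bits


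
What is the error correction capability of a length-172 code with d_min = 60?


Correction capability = floor((d-1)/2) = floor((60-1)/2) = 29

29 errors


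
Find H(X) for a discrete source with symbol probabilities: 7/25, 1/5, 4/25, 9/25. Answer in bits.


H = -sum(p_i * log2(p_i)). Terms: -(7/25)*log2(7/25) = 0.514220; -(1/5)*log2(1/5) = 0.464386; -(4/25)*log2(4/25) = 0.423017; -(9/25)*log2(9/25) = 0.530615. H = 0.514220 + 0.464386 + 0.423017 + 0.530615 = 1.9322

1.9322 bits


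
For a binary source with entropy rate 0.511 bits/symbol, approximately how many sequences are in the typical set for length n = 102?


log2|A_typical| = nH = 102 * 0.511 = 52.122, so |A_typical| ~ 2^52.122 = 4.901e+15

4.901e+15


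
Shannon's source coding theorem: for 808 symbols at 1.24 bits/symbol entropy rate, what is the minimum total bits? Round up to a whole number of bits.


Minimum bits >= n * H = 808 * 1.24 = 1001.92, rounded up to a whole number of bits = 1002

1002 bits


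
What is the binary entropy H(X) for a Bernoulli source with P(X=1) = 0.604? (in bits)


H = -p*log2(p) - (1-p)*log2(1-p). -0.604*log2(0.604) = 0.439337; -0.396*log2(0.396) = 0.529225. H = 0.439337 + 0.529225 = 0.9686

0.9686 bits


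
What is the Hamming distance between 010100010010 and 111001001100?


Count differing positions: ^ . ^ ^ . ^ . ^ ^ ^ ^ . = 8 differences

8


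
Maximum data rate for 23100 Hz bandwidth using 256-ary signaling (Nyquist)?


Rate = 2 * B * log2(M) = 2 * 23100 * 8.0 = 369600.0

369600.0 bps


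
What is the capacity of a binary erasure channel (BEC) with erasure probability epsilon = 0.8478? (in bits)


C = 1 - epsilon = 1 - 0.8478 = 0.1522

0.1522 bits


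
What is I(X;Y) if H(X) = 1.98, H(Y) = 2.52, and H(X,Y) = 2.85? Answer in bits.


I(X;Y) = H(X) + H(Y) - H(X,Y) = 1.98 + 2.52 - 2.85 = 1.65

1.65 bits


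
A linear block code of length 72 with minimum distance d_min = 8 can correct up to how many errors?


Correction capability = floor((d-1)/2) = floor((8-1)/2) = 3

3 errors


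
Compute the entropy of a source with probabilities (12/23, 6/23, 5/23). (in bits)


H = -sum(p_i * log2(p_i)). Terms: -(12/23)*log2(12/23) = 0.489704; -(6/23)*log2(6/23) = 0.505722; -(5/23)*log2(5/23) = 0.478616. H = 0.489704 + 0.505722 + 0.478616 = 1.474

1.474 bits


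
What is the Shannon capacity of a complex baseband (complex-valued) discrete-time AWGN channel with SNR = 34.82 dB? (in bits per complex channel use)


SNR_linear = 10^(34.82/10) = 3033.8912; C = log2(1 + SNR_linear) = log2(1 + 3033.8912) = 11.5674

11.5674 bits/channel use


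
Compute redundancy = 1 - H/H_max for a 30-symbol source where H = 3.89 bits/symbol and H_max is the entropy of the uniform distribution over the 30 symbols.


H_max = log2(K) = log2(30) = 4.9069 bits/symbol. Redundancy = 1 - H/H_max = 1 - 3.89/4.9069 = 1 - 0.7928 = 0.2072

0.2072


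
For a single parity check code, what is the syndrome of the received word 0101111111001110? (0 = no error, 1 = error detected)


Syndrome = XOR of all bits = 0 XOR 1 XOR 0 XOR 1 XOR 1 XOR 1 XOR 1 XOR 1 XOR 1 XOR 1 XOR 0 XOR 0 XOR 1 XOR 1 XOR 1 XOR 0 = 1

1


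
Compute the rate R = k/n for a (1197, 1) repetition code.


Rate = k/n = 1/1197

1/1197


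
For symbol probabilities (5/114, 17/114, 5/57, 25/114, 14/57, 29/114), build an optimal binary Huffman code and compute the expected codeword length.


Huffman construction (repeatedly merge the two least-probable nodes; each merge adds 1 bit to every symbol beneath it): 5/114 + 5/57 = 5/38; 5/38 + 17/114 = 16/57; 25/114 + 14/57 = 53/114; 29/114 + 16/57 = 61/114; 53/114 + 61/114 = 1. Resulting codeword lengths (in the order the probabilities were given): (4, 3, 4, 2, 2, 2). L_avg = sum(p_i * l_i) = 5/114*4 + 17/114*3 + 5/57*4 + 25/114*2 + 14/57*2 + 29/114*2 = 275/114 = 2.4123

2.4123 bits


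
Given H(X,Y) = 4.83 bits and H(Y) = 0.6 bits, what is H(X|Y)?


H(X|Y) = H(X,Y) - H(Y) = 4.83 - 0.6 = 4.23

4.23 bits


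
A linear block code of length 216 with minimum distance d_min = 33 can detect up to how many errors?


Detection capability = d_min - 1 = 33 - 1 = 32

32 errors


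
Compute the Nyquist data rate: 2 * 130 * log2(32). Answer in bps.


Rate = 2 * B * log2(M) = 2 * 130 * 5.0 = 1300.0

1300.0 bps


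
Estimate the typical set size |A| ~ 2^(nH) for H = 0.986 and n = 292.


log2|A_typical| = nH = 292 * 0.986 = 287.912, so |A_typical| ~ 2^287.912 = 4.679e+86

4.679e+86


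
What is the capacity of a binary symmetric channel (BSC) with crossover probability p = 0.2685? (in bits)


H(p) = -p*log2(p) - (1-p)*log2(1-p) = -0.2685*log2(0.2685) - 0.7315*log2(0.7315) = 0.509346 + 0.329958 = 0.8393. C = 1 - H(p) = 1 - 0.8393 = 0.1607

0.1607 bits


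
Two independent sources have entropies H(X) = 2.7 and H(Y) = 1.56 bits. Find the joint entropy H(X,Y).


For independent variables, H(X,Y) = H(X) + H(Y) = 2.7 + 1.56 = 4.26

4.26 bits


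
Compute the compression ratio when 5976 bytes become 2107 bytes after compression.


Ratio = original / compressed = 5976 / 2107 = 2.8363

2.8363


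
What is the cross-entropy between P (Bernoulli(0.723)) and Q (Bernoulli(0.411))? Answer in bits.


H(P,Q) = -p*log2(q) - (1-p)*log2(1-q). -0.723*log2(0.411) = 0.927457; -0.277*log2(0.589) = 0.211534. H(P,Q) = 0.927457 + 0.211534 = 1.139

1.139 bits


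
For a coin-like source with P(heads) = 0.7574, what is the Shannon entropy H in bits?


H = -p*log2(p) - (1-p)*log2(1-p). -0.7574*log2(0.7574) = 0.303621; -0.2426*log2(0.2426) = 0.495716. H = 0.303621 + 0.495716 = 0.7993

0.7993 bits


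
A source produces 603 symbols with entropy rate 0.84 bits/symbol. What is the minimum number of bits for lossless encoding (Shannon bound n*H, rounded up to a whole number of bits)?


Minimum bits >= n * H = 603 * 0.84 = 506.52, rounded up to a whole number of bits = 507

507 bits


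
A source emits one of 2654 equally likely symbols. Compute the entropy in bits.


H = log2(n) = log2(2654) = 11.374

11.374 bits


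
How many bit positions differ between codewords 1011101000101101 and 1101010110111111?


Count differing positions: . ^ ^ . ^ ^ ^ ^ ^ . . ^ . . ^ . = 9 differences

9


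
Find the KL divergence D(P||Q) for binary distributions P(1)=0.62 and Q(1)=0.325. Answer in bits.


KL = p*log2(p/q) + (1-p)*log2((1-p)/(1-q)) = 0.62*log2(0.62/0.325) + 0.38*log2(0.38/0.675) = 0.2628

0.2628 bits


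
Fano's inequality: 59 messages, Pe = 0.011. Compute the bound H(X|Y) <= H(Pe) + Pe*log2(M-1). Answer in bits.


H(Pe) = -Pe*log2(Pe) - (1-Pe)*log2(1-Pe) = -0.011*log2(0.011) - 0.989*log2(0.989) = 0.071570 + 0.015782 = 0.0874. Pe*log2(M-1) = 0.011*log2(58) = 0.064438. Bound = H(Pe) + Pe*log2(M-1) = 0.071570 + 0.015782 + 0.064438 = 0.1518

0.1518 bits


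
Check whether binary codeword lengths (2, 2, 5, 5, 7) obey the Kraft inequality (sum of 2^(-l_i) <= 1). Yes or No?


Kraft sum = sum(2^(-l_i)) = 0.5703, need <= 1. Result: satisfied (a binary prefix-free code with these lengths exists)

Yes


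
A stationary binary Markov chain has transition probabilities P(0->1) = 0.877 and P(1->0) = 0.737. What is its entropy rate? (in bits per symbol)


Stationary distribution: pi_0 = p10/(p01+p10) = 0.4566, pi_1 = 0.5434. Entropy rate H' = pi_0*H(p01) + pi_1*H(p10) = 0.4566*0.5379 + 0.5434*0.8312 = 0.6973

0.6973 bits/symbol


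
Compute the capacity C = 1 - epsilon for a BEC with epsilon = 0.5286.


C = 1 - epsilon = 1 - 0.5286 = 0.4714

0.4714 bits


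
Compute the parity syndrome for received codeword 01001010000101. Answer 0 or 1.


Syndrome = XOR of all bits = 0 XOR 1 XOR 0 XOR 0 XOR 1 XOR 0 XOR 1 XOR 0 XOR 0 XOR 0 XOR 0 XOR 1 XOR 0 XOR 1 = 1

1


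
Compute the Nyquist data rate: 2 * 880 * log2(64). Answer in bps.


Rate = 2 * B * log2(M) = 2 * 880 * 6.0 = 10560.0

10560.0 bps


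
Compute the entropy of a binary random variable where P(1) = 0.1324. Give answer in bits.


H = -p*log2(p) - (1-p)*log2(1-p). -0.1324*log2(0.1324) = 0.386214; -0.8676*log2(0.8676) = 0.177770. H = 0.386214 + 0.177770 = 0.564

0.564 bits


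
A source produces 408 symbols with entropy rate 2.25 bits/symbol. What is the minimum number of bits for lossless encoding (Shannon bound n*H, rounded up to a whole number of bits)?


Minimum bits >= n * H = 408 * 2.25 = 918.0, rounded up to a whole number of bits = 918

918 bits


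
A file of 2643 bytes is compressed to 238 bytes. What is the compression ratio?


Ratio = original / compressed = 2643 / 238 = 11.105

11.105


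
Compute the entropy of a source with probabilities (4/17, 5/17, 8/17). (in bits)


H = -sum(p_i * log2(p_i)). Terms: -(4/17)*log2(4/17) = 0.491168; -(5/17)*log2(5/17) = 0.519275; -(8/17)*log2(8/17) = 0.511747. H = 0.491168 + 0.519275 + 0.511747 = 1.5222

1.5222 bits


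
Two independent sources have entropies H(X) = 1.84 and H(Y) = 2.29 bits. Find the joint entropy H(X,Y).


For independent variables, H(X,Y) = H(X) + H(Y) = 1.84 + 2.29 = 4.13

4.13 bits


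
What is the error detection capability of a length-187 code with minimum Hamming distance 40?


Detection capability = d_min - 1 = 40 - 1 = 39

39 errors


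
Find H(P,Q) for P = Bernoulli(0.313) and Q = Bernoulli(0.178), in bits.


H(P,Q) = -p*log2(q) - (1-p)*log2(1-q). -0.313*log2(0.178) = 0.779386; -0.687*log2(0.822) = 0.194277. H(P,Q) = 0.779386 + 0.194277 = 0.9737

0.9737 bits


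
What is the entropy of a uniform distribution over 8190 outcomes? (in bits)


H = log2(n) = log2(8190) = 12.9996

12.9996 bits


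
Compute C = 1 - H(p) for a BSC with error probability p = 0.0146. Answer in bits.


H(p) = -p*log2(p) - (1-p)*log2(1-p) = -0.0146*log2(0.0146) - 0.9854*log2(0.9854) = 0.089029 + 0.020909 = 0.1099. C = 1 - H(p) = 1 - 0.1099 = 0.8901

0.8901 bits


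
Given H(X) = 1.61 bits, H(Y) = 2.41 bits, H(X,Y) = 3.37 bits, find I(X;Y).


I(X;Y) = H(X) + H(Y) - H(X,Y) = 1.61 + 2.41 - 3.37 = 0.65

0.65 bits


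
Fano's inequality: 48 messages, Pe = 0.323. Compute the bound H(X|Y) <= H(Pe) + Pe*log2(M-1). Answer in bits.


H(Pe) = -Pe*log2(Pe) - (1-Pe)*log2(1-Pe) = -0.323*log2(0.323) - 0.677*log2(0.677) = 0.526617 + 0.380997 = 0.9076. Pe*log2(M-1) = 0.323*log2(47) = 1.794132. Bound = H(Pe) + Pe*log2(M-1) = 0.526617 + 0.380997 + 1.794132 = 2.7017

2.7017 bits


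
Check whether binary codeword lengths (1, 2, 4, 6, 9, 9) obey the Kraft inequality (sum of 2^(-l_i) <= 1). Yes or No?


Kraft sum = sum(2^(-l_i)) = 0.832, need <= 1. Result: satisfied (a binary prefix-free code with these lengths exists)

Yes


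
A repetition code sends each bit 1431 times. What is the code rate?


Rate = k/n = 1/1431

1/1431


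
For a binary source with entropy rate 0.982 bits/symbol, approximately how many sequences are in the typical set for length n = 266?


log2|A_typical| = nH = 266 * 0.982 = 261.212, so |A_typical| ~ 2^261.212 = 4.292e+78

4.292e+78


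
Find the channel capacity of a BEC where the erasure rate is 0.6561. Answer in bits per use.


C = 1 - epsilon = 1 - 0.6561 = 0.3439

0.3439 bits


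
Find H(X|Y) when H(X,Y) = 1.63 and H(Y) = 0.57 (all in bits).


H(X|Y) = H(X,Y) - H(Y) = 1.63 - 0.57 = 1.06

1.06 bits


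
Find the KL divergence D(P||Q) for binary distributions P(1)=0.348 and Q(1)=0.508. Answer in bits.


KL = p*log2(p/q) + (1-p)*log2((1-p)/(1-q)) = 0.348*log2(0.348/0.508) + 0.652*log2(0.652/0.492) = 0.0749

0.0749 bits


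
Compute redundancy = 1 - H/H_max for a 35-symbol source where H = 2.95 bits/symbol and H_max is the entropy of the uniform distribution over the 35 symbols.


H_max = log2(K) = log2(35) = 5.1293 bits/symbol. Redundancy = 1 - H/H_max = 1 - 2.95/5.1293 = 1 - 0.5751 = 0.4249

0.4249


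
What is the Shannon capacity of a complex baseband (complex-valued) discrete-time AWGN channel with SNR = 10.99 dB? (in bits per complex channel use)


SNR_linear = 10^(10.99/10) = 12.5603; C = log2(1 + SNR_linear) = log2(1 + 12.5603) = 3.7613

3.7613 bits/channel use


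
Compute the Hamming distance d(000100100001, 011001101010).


Count differing positions: . ^ ^ ^ . ^ . . ^ . ^ ^ = 7 differences

7


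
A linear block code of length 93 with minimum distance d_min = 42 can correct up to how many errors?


Correction capability = floor((d-1)/2) = floor((42-1)/2) = 20

20 errors


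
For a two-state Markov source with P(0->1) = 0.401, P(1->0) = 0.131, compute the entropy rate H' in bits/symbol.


Stationary distribution: pi_0 = p10/(p01+p10) = 0.2462, pi_1 = 0.7538. Entropy rate H' = pi_0*H(p01) + pi_1*H(p10) = 0.2462*0.9715 + 0.7538*0.5602 = 0.6615

0.6615 bits/symbol


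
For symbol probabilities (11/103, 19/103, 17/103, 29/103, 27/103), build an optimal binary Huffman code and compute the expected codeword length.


Huffman construction (repeatedly merge the two least-probable nodes; each merge adds 1 bit to every symbol beneath it): 11/103 + 17/103 = 28/103; 19/103 + 27/103 = 46/103; 28/103 + 29/103 = 57/103; 46/103 + 57/103 = 1. Resulting codeword lengths (in the order the probabilities were given): (3, 2, 3, 2, 2). L_avg = sum(p_i * l_i) = 11/103*3 + 19/103*2 + 17/103*3 + 29/103*2 + 27/103*2 = 234/103 = 2.2718

2.2718 bits


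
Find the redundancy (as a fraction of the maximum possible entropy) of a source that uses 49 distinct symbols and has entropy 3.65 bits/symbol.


H_max = log2(K) = log2(49) = 5.6147 bits/symbol. Redundancy = 1 - H/H_max = 1 - 3.65/5.6147 = 1 - 0.6501 = 0.3499

0.3499


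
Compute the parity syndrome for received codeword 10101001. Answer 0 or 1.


Syndrome = XOR of all bits = 1 XOR 0 XOR 1 XOR 0 XOR 1 XOR 0 XOR 0 XOR 1 = 0

0


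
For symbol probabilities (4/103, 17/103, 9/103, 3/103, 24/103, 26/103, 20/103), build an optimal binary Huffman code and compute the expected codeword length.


Huffman construction (repeatedly merge the two least-probable nodes; each merge adds 1 bit to every symbol beneath it): 3/103 + 4/103 = 7/103; 7/103 + 9/103 = 16/103; 16/103 + 17/103 = 33/103; 20/103 + 24/103 = 44/103; 26/103 + 33/103 = 59/103; 44/103 + 59/103 = 1. Resulting codeword lengths (in the order the probabilities were given): (5, 3, 4, 5, 2, 2, 2). L_avg = sum(p_i * l_i) = 4/103*5 + 17/103*3 + 9/103*4 + 3/103*5 + 24/103*2 + 26/103*2 + 20/103*2 = 262/103 = 2.5437

2.5437 bits


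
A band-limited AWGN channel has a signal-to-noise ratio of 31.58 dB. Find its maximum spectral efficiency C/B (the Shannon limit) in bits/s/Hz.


SNR_linear = 10^(31.58/10) = 1438.7986; C/B = log2(1 + SNR_linear) = log2(1 + 1438.7986) = 10.4917

10.4917 bits/s/Hz


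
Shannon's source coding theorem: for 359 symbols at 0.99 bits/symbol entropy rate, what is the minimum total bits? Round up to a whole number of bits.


Minimum bits >= n * H = 359 * 0.99 = 355.41, rounded up to a whole number of bits = 356

356 bits


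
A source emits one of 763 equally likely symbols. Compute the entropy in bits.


H = log2(n) = log2(763) = 9.5755

9.5755 bits


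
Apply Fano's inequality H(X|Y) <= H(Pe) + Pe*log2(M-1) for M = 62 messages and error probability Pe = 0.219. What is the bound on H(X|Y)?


H(Pe) = -Pe*log2(Pe) - (1-Pe)*log2(1-Pe) = -0.219*log2(0.219) - 0.781*log2(0.781) = 0.479828 + 0.278509 = 0.7583. Pe*log2(M-1) = 0.219*log2(61) = 1.298831. Bound = H(Pe) + Pe*log2(M-1) = 0.479828 + 0.278509 + 1.298831 = 2.0572

2.0572 bits


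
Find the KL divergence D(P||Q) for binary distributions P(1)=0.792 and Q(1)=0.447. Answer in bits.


KL = p*log2(p/q) + (1-p)*log2((1-p)/(1-q)) = 0.792*log2(0.792/0.447) + 0.208*log2(0.208/0.553) = 0.3602

0.3602 bits


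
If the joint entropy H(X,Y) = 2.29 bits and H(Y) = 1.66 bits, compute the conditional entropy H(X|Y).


H(X|Y) = H(X,Y) - H(Y) = 2.29 - 1.66 = 0.63

0.63 bits


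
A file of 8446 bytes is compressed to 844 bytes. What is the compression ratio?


Ratio = original / compressed = 8446 / 844 = 10.0071

10.0071


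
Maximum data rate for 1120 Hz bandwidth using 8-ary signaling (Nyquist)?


Rate = 2 * B * log2(M) = 2 * 1120 * 3.0 = 6720.0

6720.0 bps
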